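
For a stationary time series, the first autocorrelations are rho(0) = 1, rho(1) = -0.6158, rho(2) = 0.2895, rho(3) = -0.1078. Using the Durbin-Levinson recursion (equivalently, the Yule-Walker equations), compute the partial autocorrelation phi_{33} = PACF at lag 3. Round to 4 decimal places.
\phi_{33} = 0.0119

The PACF at lag k is phi_{kk}, the last component of the solution
to the Yule-Walker system G_k phi = r_k where
  (G_k)_{ij} = rho(|i - j|), (r_k)_i = rho(i), i,j = 1..k.
Equivalently, Durbin-Levinson gives phi_{kk} iteratively:
  phi_{11} = rho(1)
  phi_{kk} = [rho(k) - sum_{j=1..k-1} phi_{k-1,j} rho(k-j)]
            / [1 - sum_{j=1..k-1} phi_{k-1,j} rho(j)],
  phi_{k,j} = phi_{k-1,j} - phi_{kk} phi_{k-1,k-j},  j = 1..k-1.
Step k = 1:
  phi_11 = rho(1) = -0.6158.
Step k = 2:
  phi_22 = [rho(2) - phi_11 rho(1)] / [1 - phi_11 rho(1)] = [0.2895 - (-0.6158)(-0.6158)] / [1 - (-0.6158)(-0.6158)]
         = -0.08970964 / 0.62079036 = -0.144509.
  Update: phi_21 = phi_11 - phi_22 phi_11 = -0.6158 - (-0.144509)(-0.6158) = -0.704788.
Step k = 3:
  phi_33 = [rho(3) - phi_21 rho(2) - phi_22 rho(1)] / [1 - phi_21 rho(1) - phi_22 rho(2)]
    numerator   = -0.1078 - (-0.704788)(0.2895) - (-0.144509)(-0.6158) = 0.00724778
    denominator = 1 - (-0.704788)(-0.6158) - (-0.144509)(0.2895) = 0.60782653
  phi_33 = 0.00724778 / 0.60782653 = 0.0119.
Therefore phi_{33} = 0.0119.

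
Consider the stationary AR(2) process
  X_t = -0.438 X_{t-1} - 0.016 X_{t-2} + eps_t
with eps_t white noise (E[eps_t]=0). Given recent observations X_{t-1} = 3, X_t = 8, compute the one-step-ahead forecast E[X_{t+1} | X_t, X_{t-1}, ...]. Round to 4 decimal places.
E[X_{t+1} \mid \mathcal F_t] = -3.5520

For an AR(p) model X_t = c + sum_i phi_i X_{t-i} + eps_t, the
one-step-ahead conditional mean is
  E[X_{t+1} | X_t, ...] = c + sum_i phi_i X_{t+1-i}.
Substitute known values:
  E[X_{t+1} | ...] = (-0.438) * (8) + (-0.016) * (3)
                   = -3.5520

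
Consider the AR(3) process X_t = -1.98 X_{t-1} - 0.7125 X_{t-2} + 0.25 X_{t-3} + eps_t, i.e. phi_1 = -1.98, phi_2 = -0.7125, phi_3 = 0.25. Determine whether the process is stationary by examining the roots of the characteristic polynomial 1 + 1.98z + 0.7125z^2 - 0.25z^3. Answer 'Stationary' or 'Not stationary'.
\text{Not stationary}

The AR(p) characteristic polynomial is P(z) = 1 + 1.98z + 0.7125z^2 - 0.25z^3.
Stationarity requires all roots to lie outside the unit circle, i.e. |z| > 1 for every root.
Degree 3: look for a simple real root z0 first, then factor out (1 - z/z0) and solve the remaining quadratic.
Testing z0 = -0.8: P(-0.8) = 1 + (1.98)(-0.8) + (0.7125)(-0.8)^2 + (-0.25)(-0.8)^3
  = 1 + (-1.584) + (0.456) + (0.128) = 0.  So z_0 = -0.8 is a root, |z_0| = 0.8.
Divide out the factor (1 + 1.25 z) = (1 - z/z0) (since 1/z0 = -1.25):
  P(z) = (1 + 1.25 z)(1 + (0.73) z + (-0.2) z^2)
  [check: z-coef 0.73 - (-1.25) = 1.98; z^2-coef -0.2 - (-1.25)(0.73) = 0.7125; z^3-coef -(-1.25)(-0.2) = -0.25.]
Remaining roots from the quadratic factor 1 + (0.73) z + (-0.2) z^2:
  Set 1 + (0.73) z + (-0.2) z^2 = 0, i.e. a z^2 + b z + c = 0 with a = -0.2, b = 0.73, c = 1.
  Discriminant D = b^2 - 4ac = (0.73)^2 - 4*(-0.2)*1 = 0.5329 - (-0.8) = 1.3329.
  D >= 0, so the roots are real: z = (-b +/- sqrt(D)) / (2a) = (-0.73 +/- 1.154513) / (-0.4).
    z_1 = (-0.73 + 1.154513) / (-0.4) = -1.0613,   |z_1| = 1.0613.
    z_2 = (-0.73 - 1.154513) / (-0.4) = 4.7113,   |z_2| = 4.7113.
Moduli of all roots: 0.8000, 1.0613, 4.7113.
All moduli strictly greater than 1? No.
Verdict: Not stationary.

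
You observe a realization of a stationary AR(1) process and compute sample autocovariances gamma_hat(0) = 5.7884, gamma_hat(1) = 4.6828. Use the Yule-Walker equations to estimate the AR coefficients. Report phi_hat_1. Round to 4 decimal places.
\hat\phi_{1} = 0.8090

The Yule-Walker equations for an AR(p) process read, in matrix form,
  Gamma_p phi = r_p,   with   (Gamma_p)_{ij} = gamma(|i - j|),
                       (r_p)_i = gamma(i),   i,j = 1..p.
Substitute the sample gammas (Toeplitz matrix and right-hand side of size 1):
  Gamma_p = [[5.7884]]
  r_p     = [4.6828]
With p = 1 this is the single equation gamma(0) phi_1 = gamma(1):
  phi_hat_1 = gamma(1) / gamma(0) = 4.6828 / 5.7884 = 0.8090.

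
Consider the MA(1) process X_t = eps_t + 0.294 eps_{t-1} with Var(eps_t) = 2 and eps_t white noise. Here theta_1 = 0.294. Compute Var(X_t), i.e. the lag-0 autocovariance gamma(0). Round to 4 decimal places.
\gamma(0) = 2.1729

For an MA(q) process X_t = eps_t + sum_i theta_i eps_{t-i} with
Var(eps_t) = sigma^2, the variance is
  gamma(0) = sigma^2 * (1 + sum_i theta_i^2).
  sum_i theta_i^2 = (0.294)^2 = 0.086436.
  gamma(0) = 2 * (1 + 0.086436) = 2 * 1.086436 = 2.172872, which rounds to 2.1729.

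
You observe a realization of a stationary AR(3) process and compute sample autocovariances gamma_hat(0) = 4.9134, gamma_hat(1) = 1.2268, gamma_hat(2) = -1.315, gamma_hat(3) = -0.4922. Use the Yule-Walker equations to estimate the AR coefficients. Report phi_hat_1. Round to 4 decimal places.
\hat\phi_{1} = 0.3710

The Yule-Walker equations for an AR(p) process read, in matrix form,
  Gamma_p phi = r_p,   with   (Gamma_p)_{ij} = gamma(|i - j|),
                       (r_p)_i = gamma(i),   i,j = 1..p.
Substitute the sample gammas (Toeplitz matrix and right-hand side of size 3):
  Gamma_p = [[4.9134, 1.2268, -1.315], [1.2268, 4.9134, 1.2268], [-1.315, 1.2268, 4.9134]]
  r_p     = [1.2268, -1.315, -0.4922]
Written out (R1..R3):
  (R1) 4.9134 phi_1 + 1.2268 phi_2 - 1.315 phi_3 = 1.2268
  (R2) 1.2268 phi_1 + 4.9134 phi_2 + 1.2268 phi_3 = -1.315
  (R3) -1.315 phi_1 + 1.2268 phi_2 + 4.9134 phi_3 = -0.4922
Gaussian elimination:
  R2 <- R2 - (1.2268/4.9134) R1 = R2 - (0.249685) R1:  4.607087 phi_2 + 1.555135 phi_3 = -1.621313
  R3 <- R3 - (-1.315/4.9134) R1 = R3 - (-0.267635) R1:  1.555135 phi_2 + 4.561459 phi_3 = -0.163865
  R3 <- R3 - (1.555135/4.607087) R2 = R3 - (0.337553) R2:  4.036519 phi_3 = 0.383414
Back-substitution:
  phi_hat_3 = 0.383414 / 4.036519 = 0.094986
  phi_hat_2 = (-1.621313 - (1.555135)(0.094986)) / 4.607087 = -0.38398
  phi_hat_1 = (1.2268 - (1.2268)(-0.38398) - (-1.315)(0.094986)) / 4.9134 = 0.37098
So phi_hat = [0.3710, -0.3840, 0.0950].
Therefore phi_hat_1 = 0.3710.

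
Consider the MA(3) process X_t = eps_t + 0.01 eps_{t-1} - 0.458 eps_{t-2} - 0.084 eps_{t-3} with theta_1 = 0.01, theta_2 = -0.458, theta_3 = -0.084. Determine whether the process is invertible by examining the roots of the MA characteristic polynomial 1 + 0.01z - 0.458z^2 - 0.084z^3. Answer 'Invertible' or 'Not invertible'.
\text{Invertible}

The MA(q) characteristic polynomial is P(z) = 1 + 0.01z - 0.458z^2 - 0.084z^3.
Invertibility requires all roots to lie outside the unit circle, i.e. |z| > 1 for every root.
Degree 3: look for a simple real root z0 first, then factor out (1 - z/z0) and solve the remaining quadratic.
Testing z0 = -5: P(-5) = 1 + (0.01)(-5) + (-0.458)(-5)^2 + (-0.084)(-5)^3
  = 1 + (-0.05) + (-11.45) + (10.5) = 0.  So z_0 = -5 is a root, |z_0| = 5.
Divide out the factor (1 + 0.2 z) = (1 - z/z0) (since 1/z0 = -0.2):
  P(z) = (1 + 0.2 z)(1 + (-0.19) z + (-0.42) z^2)
  [check: z-coef -0.19 - (-0.2) = 0.01; z^2-coef -0.42 - (-0.2)(-0.19) = -0.458; z^3-coef -(-0.2)(-0.42) = -0.084.]
Remaining roots from the quadratic factor 1 + (-0.19) z + (-0.42) z^2:
  Set 1 + (-0.19) z + (-0.42) z^2 = 0, i.e. a z^2 + b z + c = 0 with a = -0.42, b = -0.19, c = 1.
  Discriminant D = b^2 - 4ac = (-0.19)^2 - 4*(-0.42)*1 = 0.0361 - (-1.68) = 1.7161.
  D >= 0, so the roots are real: z = (-b +/- sqrt(D)) / (2a) = (0.19 +/- 1.31) / (-0.84).
    z_1 = (0.19 + 1.31) / (-0.84) = -1.7857,   |z_1| = 1.7857.
    z_2 = (0.19 - 1.31) / (-0.84) = 1.3333,   |z_2| = 1.3333.
Moduli of all roots: 5.0000, 1.7857, 1.3333.
All moduli strictly greater than 1? Yes.
Verdict: Invertible.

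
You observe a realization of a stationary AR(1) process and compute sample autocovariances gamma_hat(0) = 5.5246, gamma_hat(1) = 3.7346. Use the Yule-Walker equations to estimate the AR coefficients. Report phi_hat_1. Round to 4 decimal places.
\hat\phi_{1} = 0.6760

The Yule-Walker equations for an AR(p) process read, in matrix form,
  Gamma_p phi = r_p,   with   (Gamma_p)_{ij} = gamma(|i - j|),
                       (r_p)_i = gamma(i),   i,j = 1..p.
Substitute the sample gammas (Toeplitz matrix and right-hand side of size 1):
  Gamma_p = [[5.5246]]
  r_p     = [3.7346]
With p = 1 this is the single equation gamma(0) phi_1 = gamma(1):
  phi_hat_1 = gamma(1) / gamma(0) = 3.7346 / 5.5246 = 0.6760.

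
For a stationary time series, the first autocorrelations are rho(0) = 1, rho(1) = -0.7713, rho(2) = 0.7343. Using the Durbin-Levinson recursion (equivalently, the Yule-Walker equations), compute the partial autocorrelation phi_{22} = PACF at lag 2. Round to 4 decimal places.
\phi_{22} = 0.3441

The PACF at lag k is phi_{kk}, the last component of the solution
to the Yule-Walker system G_k phi = r_k where
  (G_k)_{ij} = rho(|i - j|), (r_k)_i = rho(i), i,j = 1..k.
Equivalently, Durbin-Levinson gives phi_{kk} iteratively:
  phi_{11} = rho(1)
  phi_{kk} = [rho(k) - sum_{j=1..k-1} phi_{k-1,j} rho(k-j)]
            / [1 - sum_{j=1..k-1} phi_{k-1,j} rho(j)],
  phi_{k,j} = phi_{k-1,j} - phi_{kk} phi_{k-1,k-j},  j = 1..k-1.
Step k = 1:
  phi_11 = rho(1) = -0.7713.
Step k = 2:
  phi_22 = [rho(2) - phi_11 rho(1)] / [1 - phi_11 rho(1)] = [0.7343 - (-0.7713)(-0.7713)] / [1 - (-0.7713)(-0.7713)]
         = 0.13939631 / 0.40509631 = 0.3441.
Therefore phi_{22} = 0.3441.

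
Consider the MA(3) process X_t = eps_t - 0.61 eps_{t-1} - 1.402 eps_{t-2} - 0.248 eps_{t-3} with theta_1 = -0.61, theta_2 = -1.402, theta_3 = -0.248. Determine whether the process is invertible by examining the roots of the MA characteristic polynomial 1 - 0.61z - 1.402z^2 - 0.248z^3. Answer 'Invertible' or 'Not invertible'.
\text{Not invertible}

The MA(q) characteristic polynomial is P(z) = 1 - 0.61z - 1.402z^2 - 0.248z^3.
Invertibility requires all roots to lie outside the unit circle, i.e. |z| > 1 for every root.
Degree 3: look for a simple real root z0 first, then factor out (1 - z/z0) and solve the remaining quadratic.
Testing z0 = -5: P(-5) = 1 + (-0.61)(-5) + (-1.402)(-5)^2 + (-0.248)(-5)^3
  = 1 + (3.05) + (-35.05) + (31) = 0.  So z_0 = -5 is a root, |z_0| = 5.
Divide out the factor (1 + 0.2 z) = (1 - z/z0) (since 1/z0 = -0.2):
  P(z) = (1 + 0.2 z)(1 + (-0.81) z + (-1.24) z^2)
  [check: z-coef -0.81 - (-0.2) = -0.61; z^2-coef -1.24 - (-0.2)(-0.81) = -1.402; z^3-coef -(-0.2)(-1.24) = -0.248.]
Remaining roots from the quadratic factor 1 + (-0.81) z + (-1.24) z^2:
  Set 1 + (-0.81) z + (-1.24) z^2 = 0, i.e. a z^2 + b z + c = 0 with a = -1.24, b = -0.81, c = 1.
  Discriminant D = b^2 - 4ac = (-0.81)^2 - 4*(-1.24)*1 = 0.6561 - (-4.96) = 5.6161.
  D >= 0, so the roots are real: z = (-b +/- sqrt(D)) / (2a) = (0.81 +/- 2.369831) / (-2.48).
    z_1 = (0.81 + 2.369831) / (-2.48) = -1.2822,   |z_1| = 1.2822.
    z_2 = (0.81 - 2.369831) / (-2.48) = 0.629,   |z_2| = 0.629.
Moduli of all roots: 5.0000, 1.2822, 0.6290.
All moduli strictly greater than 1? No.
Verdict: Not invertible.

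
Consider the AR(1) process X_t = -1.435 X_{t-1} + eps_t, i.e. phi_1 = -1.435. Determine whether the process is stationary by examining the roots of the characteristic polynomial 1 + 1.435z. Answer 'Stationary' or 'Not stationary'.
\text{Not stationary}

The AR(p) characteristic polynomial is P(z) = 1 + 1.435z.
Stationarity requires all roots to lie outside the unit circle, i.e. |z| > 1 for every root.
This is linear in z: 1 + (1.435) z = 0  =>  z = -1/(1.435) = -0.696864,  |z| = 0.696864.
Moduli of all roots: 0.6969.
All moduli strictly greater than 1? No.
Verdict: Not stationary.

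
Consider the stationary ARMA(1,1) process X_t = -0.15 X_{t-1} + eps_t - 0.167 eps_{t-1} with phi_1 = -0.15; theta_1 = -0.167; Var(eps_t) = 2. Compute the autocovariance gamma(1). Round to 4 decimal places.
\gamma(1) = -0.6648

Multiply the model equation by X_{t-k} and take expectations. With theta_0 = psi_0 = 1 and psi_j the MA(infinity) weights, this gives
  gamma(k) - sum_i phi_i gamma(k-i) = c_k,
  c_k = sigma^2 * sum_{j=k..q} theta_j psi_{j-k}   (c_k = 0 for k > q),
using gamma(-m) = gamma(m).
psi-weights needed (psi_j = theta_j + sum_i phi_i psi_{j-i}):
  psi_1 = theta_1 + phi_1 = -0.167 + (-0.15) = -0.317
Right-hand sides:
  c_0 = sigma^2 (1 + theta_1 psi_1) = 2 * (1 + (-0.167)(-0.317)) = 2 * 1.052939 = 2.105878
  c_1 = sigma^2 theta_1 = 2 * (-0.167) = -0.334
  c_2 = 0
Equations for k = 0 and k = 1 (AR order 1):
  gamma(0) = phi_1 gamma(1) + c_0
  gamma(1) = phi_1 gamma(0) + c_1
Substituting the second into the first: gamma(0) (1 - phi_1^2) = c_0 + phi_1 c_1, so
  gamma(0) = (c_0 + phi_1 c_1) / (1 - phi_1^2) = (2.105878 + (-0.15)(-0.334)) / (1 - (-0.15)^2) = 2.155978 / 0.9775 = 2.205604.
  gamma(1) = phi_1 gamma(0) + c_1 = (-0.15)(2.205604) + (-0.334) = -0.664841.
Therefore gamma(1) = -0.6648 (to 4 decimal places).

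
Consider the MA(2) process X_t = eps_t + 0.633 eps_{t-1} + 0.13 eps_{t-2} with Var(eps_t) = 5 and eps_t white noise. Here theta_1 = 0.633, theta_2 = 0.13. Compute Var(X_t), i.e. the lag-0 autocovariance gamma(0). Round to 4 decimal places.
\gamma(0) = 7.0879

For an MA(q) process X_t = eps_t + sum_i theta_i eps_{t-i} with
Var(eps_t) = sigma^2, the variance is
  gamma(0) = sigma^2 * (1 + sum_i theta_i^2).
  sum_i theta_i^2 = (0.633)^2 + (0.13)^2 = 0.400689 + 0.0169 = 0.417589.
  gamma(0) = 5 * (1 + 0.417589) = 5 * 1.417589 = 7.087945, which rounds to 7.0879.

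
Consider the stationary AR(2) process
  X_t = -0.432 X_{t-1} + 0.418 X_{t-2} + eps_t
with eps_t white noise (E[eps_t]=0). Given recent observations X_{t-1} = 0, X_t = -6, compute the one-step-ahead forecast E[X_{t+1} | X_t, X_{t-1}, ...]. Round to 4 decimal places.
E[X_{t+1} \mid \mathcal F_t] = 2.5920

For an AR(p) model X_t = c + sum_i phi_i X_{t-i} + eps_t, the
one-step-ahead conditional mean is
  E[X_{t+1} | X_t, ...] = c + sum_i phi_i X_{t+1-i}.
Substitute known values:
  E[X_{t+1} | ...] = (-0.432) * (-6) + (0.418) * (0)
                   = 2.5920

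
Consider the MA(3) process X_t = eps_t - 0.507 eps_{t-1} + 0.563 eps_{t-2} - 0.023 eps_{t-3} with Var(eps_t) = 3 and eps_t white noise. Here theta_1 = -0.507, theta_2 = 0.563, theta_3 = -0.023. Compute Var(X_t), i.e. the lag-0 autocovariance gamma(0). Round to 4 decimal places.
\gamma(0) = 4.7236

For an MA(q) process X_t = eps_t + sum_i theta_i eps_{t-i} with
Var(eps_t) = sigma^2, the variance is
  gamma(0) = sigma^2 * (1 + sum_i theta_i^2).
  sum_i theta_i^2 = (-0.507)^2 + (0.563)^2 + (-0.023)^2 = 0.257049 + 0.316969 + 0.000529 = 0.574547.
  gamma(0) = 3 * (1 + 0.574547) = 3 * 1.574547 = 4.723641, which rounds to 4.7236.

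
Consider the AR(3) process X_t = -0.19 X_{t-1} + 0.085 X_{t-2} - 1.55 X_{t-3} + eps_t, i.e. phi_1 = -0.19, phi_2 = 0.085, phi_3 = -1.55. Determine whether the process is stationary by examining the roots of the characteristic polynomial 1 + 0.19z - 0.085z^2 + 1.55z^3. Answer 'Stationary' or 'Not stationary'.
\text{Not stationary}

The AR(p) characteristic polynomial is P(z) = 1 + 0.19z - 0.085z^2 + 1.55z^3.
Stationarity requires all roots to lie outside the unit circle, i.e. |z| > 1 for every root.
Degree 3: look for a simple real root z0 first, then factor out (1 - z/z0) and solve the remaining quadratic.
Testing z0 = -0.8: P(-0.8) = 1 + (0.19)(-0.8) + (-0.085)(-0.8)^2 + (1.55)(-0.8)^3
  = 1 + (-0.152) + (-0.0544) + (-0.7936) = 0.  So z_0 = -0.8 is a root, |z_0| = 0.8.
Divide out the factor (1 + 1.25 z) = (1 - z/z0) (since 1/z0 = -1.25):
  P(z) = (1 + 1.25 z)(1 + (-1.06) z + (1.24) z^2)
  [check: z-coef -1.06 - (-1.25) = 0.19; z^2-coef 1.24 - (-1.25)(-1.06) = -0.085; z^3-coef -(-1.25)(1.24) = 1.55.]
Remaining roots from the quadratic factor 1 + (-1.06) z + (1.24) z^2:
  Set 1 + (-1.06) z + (1.24) z^2 = 0, i.e. a z^2 + b z + c = 0 with a = 1.24, b = -1.06, c = 1.
  Discriminant D = b^2 - 4ac = (-1.06)^2 - 4*(1.24)*1 = 1.1236 - (4.96) = -3.8364.
  D < 0, so the roots are the complex-conjugate pair z = (-b +/- i sqrt(-D)) / (2a) = 0.4274 +/- 0.7898i.
  For a conjugate pair |z|^2 = z * conj(z) = (product of roots) = c/a = 1/(1.24) = 0.806452, so |z| = sqrt(0.806452) = 0.898 for both roots.
Moduli of all roots: 0.8000, 0.8980, 0.8980.
All moduli strictly greater than 1? No.
Verdict: Not stationary.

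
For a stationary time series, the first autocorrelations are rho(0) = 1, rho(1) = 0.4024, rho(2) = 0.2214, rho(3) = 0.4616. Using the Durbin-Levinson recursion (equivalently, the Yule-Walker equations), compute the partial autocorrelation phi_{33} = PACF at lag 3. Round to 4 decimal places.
\phi_{33} = 0.4201

The PACF at lag k is phi_{kk}, the last component of the solution
to the Yule-Walker system G_k phi = r_k where
  (G_k)_{ij} = rho(|i - j|), (r_k)_i = rho(i), i,j = 1..k.
Equivalently, Durbin-Levinson gives phi_{kk} iteratively:
  phi_{11} = rho(1)
  phi_{kk} = [rho(k) - sum_{j=1..k-1} phi_{k-1,j} rho(k-j)]
            / [1 - sum_{j=1..k-1} phi_{k-1,j} rho(j)],
  phi_{k,j} = phi_{k-1,j} - phi_{kk} phi_{k-1,k-j},  j = 1..k-1.
Step k = 1:
  phi_11 = rho(1) = 0.4024.
Step k = 2:
  phi_22 = [rho(2) - phi_11 rho(1)] / [1 - phi_11 rho(1)] = [0.2214 - (0.4024)(0.4024)] / [1 - (0.4024)(0.4024)]
         = 0.05947424 / 0.83807424 = 0.070965.
  Update: phi_21 = phi_11 - phi_22 phi_11 = 0.4024 - (0.070965)(0.4024) = 0.373844.
Step k = 3:
  phi_33 = [rho(3) - phi_21 rho(2) - phi_22 rho(1)] / [1 - phi_21 rho(1) - phi_22 rho(2)]
    numerator   = 0.4616 - (0.373844)(0.2214) - (0.070965)(0.4024) = 0.35027458
    denominator = 1 - (0.373844)(0.4024) - (0.070965)(0.2214) = 0.83385363
  phi_33 = 0.35027458 / 0.83385363 = 0.4201.
Therefore phi_{33} = 0.4201.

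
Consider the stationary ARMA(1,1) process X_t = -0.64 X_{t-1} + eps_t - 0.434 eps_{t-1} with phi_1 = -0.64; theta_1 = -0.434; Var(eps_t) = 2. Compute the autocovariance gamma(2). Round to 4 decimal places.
\gamma(2) = 2.9752

Multiply the model equation by X_{t-k} and take expectations. With theta_0 = psi_0 = 1 and psi_j the MA(infinity) weights, this gives
  gamma(k) - sum_i phi_i gamma(k-i) = c_k,
  c_k = sigma^2 * sum_{j=k..q} theta_j psi_{j-k}   (c_k = 0 for k > q),
using gamma(-m) = gamma(m).
psi-weights needed (psi_j = theta_j + sum_i phi_i psi_{j-i}):
  psi_1 = theta_1 + phi_1 = -0.434 + (-0.64) = -1.074
Right-hand sides:
  c_0 = sigma^2 (1 + theta_1 psi_1) = 2 * (1 + (-0.434)(-1.074)) = 2 * 1.466116 = 2.932232
  c_1 = sigma^2 theta_1 = 2 * (-0.434) = -0.868
  c_2 = 0
Equations for k = 0 and k = 1 (AR order 1):
  gamma(0) = phi_1 gamma(1) + c_0
  gamma(1) = phi_1 gamma(0) + c_1
Substituting the second into the first: gamma(0) (1 - phi_1^2) = c_0 + phi_1 c_1, so
  gamma(0) = (c_0 + phi_1 c_1) / (1 - phi_1^2) = (2.932232 + (-0.64)(-0.868)) / (1 - (-0.64)^2) = 3.487752 / 0.5904 = 5.907439.
  gamma(1) = phi_1 gamma(0) + c_1 = (-0.64)(5.907439) + (-0.868) = -4.648761.
For k = 2 (> q): gamma(2) = phi_1 gamma(1) = (-0.64)(-4.648761) = 2.975207.
Therefore gamma(2) = 2.9752 (to 4 decimal places).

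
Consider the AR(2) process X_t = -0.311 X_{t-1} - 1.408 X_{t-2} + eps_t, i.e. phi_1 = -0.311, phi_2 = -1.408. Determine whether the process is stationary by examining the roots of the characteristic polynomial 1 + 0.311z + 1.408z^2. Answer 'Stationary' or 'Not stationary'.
\text{Not stationary}

The AR(p) characteristic polynomial is P(z) = 1 + 0.311z + 1.408z^2.
Stationarity requires all roots to lie outside the unit circle, i.e. |z| > 1 for every root.
Set 1 + (0.311) z + (1.408) z^2 = 0, i.e. a z^2 + b z + c = 0 with a = 1.408, b = 0.311, c = 1.
Discriminant D = b^2 - 4ac = (0.311)^2 - 4*(1.408)*1 = 0.096721 - (5.632) = -5.535279.
D < 0, so the roots are the complex-conjugate pair z = (-b +/- i sqrt(-D)) / (2a) = -0.1104 +/- 0.8355i.
For a conjugate pair |z|^2 = z * conj(z) = (product of roots) = c/a = 1/(1.408) = 0.710227, so |z| = sqrt(0.710227) = 0.8427 for both roots.
Moduli of all roots: 0.8427, 0.8427.
All moduli strictly greater than 1? No.
Verdict: Not stationary.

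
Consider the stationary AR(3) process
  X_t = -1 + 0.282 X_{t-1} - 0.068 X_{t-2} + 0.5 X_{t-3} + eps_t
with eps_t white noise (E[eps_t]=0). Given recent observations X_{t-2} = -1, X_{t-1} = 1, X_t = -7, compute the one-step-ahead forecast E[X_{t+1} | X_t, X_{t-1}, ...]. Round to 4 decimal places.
E[X_{t+1} \mid \mathcal F_t] = -3.5420

For an AR(p) model X_t = c + sum_i phi_i X_{t-i} + eps_t, the
one-step-ahead conditional mean is
  E[X_{t+1} | X_t, ...] = c + sum_i phi_i X_{t+1-i}.
Substitute known values:
  E[X_{t+1} | ...] = -1 + (0.282) * (-7) + (-0.068) * (1) + (0.5) * (-1)
                   = -3.5420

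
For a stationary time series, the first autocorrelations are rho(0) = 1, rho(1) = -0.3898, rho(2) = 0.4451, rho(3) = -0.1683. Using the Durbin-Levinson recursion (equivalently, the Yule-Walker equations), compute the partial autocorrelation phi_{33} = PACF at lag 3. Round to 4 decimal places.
\phi_{33} = 0.1071

The PACF at lag k is phi_{kk}, the last component of the solution
to the Yule-Walker system G_k phi = r_k where
  (G_k)_{ij} = rho(|i - j|), (r_k)_i = rho(i), i,j = 1..k.
Equivalently, Durbin-Levinson gives phi_{kk} iteratively:
  phi_{11} = rho(1)
  phi_{kk} = [rho(k) - sum_{j=1..k-1} phi_{k-1,j} rho(k-j)]
            / [1 - sum_{j=1..k-1} phi_{k-1,j} rho(j)],
  phi_{k,j} = phi_{k-1,j} - phi_{kk} phi_{k-1,k-j},  j = 1..k-1.
Step k = 1:
  phi_11 = rho(1) = -0.3898.
Step k = 2:
  phi_22 = [rho(2) - phi_11 rho(1)] / [1 - phi_11 rho(1)] = [0.4451 - (-0.3898)(-0.3898)] / [1 - (-0.3898)(-0.3898)]
         = 0.29315596 / 0.84805596 = 0.34568.
  Update: phi_21 = phi_11 - phi_22 phi_11 = -0.3898 - (0.34568)(-0.3898) = -0.255054.
Step k = 3:
  phi_33 = [rho(3) - phi_21 rho(2) - phi_22 rho(1)] / [1 - phi_21 rho(1) - phi_22 rho(2)]
    numerator   = -0.1683 - (-0.255054)(0.4451) - (0.34568)(-0.3898) = 0.07997056
    denominator = 1 - (-0.255054)(-0.3898) - (0.34568)(0.4451) = 0.74671782
  phi_33 = 0.07997056 / 0.74671782 = 0.1071.
Therefore phi_{33} = 0.1071.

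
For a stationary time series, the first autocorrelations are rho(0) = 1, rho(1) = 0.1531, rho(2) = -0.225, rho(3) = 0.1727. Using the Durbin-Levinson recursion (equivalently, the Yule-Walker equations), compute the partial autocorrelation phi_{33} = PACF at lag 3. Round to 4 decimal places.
\phi_{33} = 0.2790

The PACF at lag k is phi_{kk}, the last component of the solution
to the Yule-Walker system G_k phi = r_k where
  (G_k)_{ij} = rho(|i - j|), (r_k)_i = rho(i), i,j = 1..k.
Equivalently, Durbin-Levinson gives phi_{kk} iteratively:
  phi_{11} = rho(1)
  phi_{kk} = [rho(k) - sum_{j=1..k-1} phi_{k-1,j} rho(k-j)]
            / [1 - sum_{j=1..k-1} phi_{k-1,j} rho(j)],
  phi_{k,j} = phi_{k-1,j} - phi_{kk} phi_{k-1,k-j},  j = 1..k-1.
Step k = 1:
  phi_11 = rho(1) = 0.1531.
Step k = 2:
  phi_22 = [rho(2) - phi_11 rho(1)] / [1 - phi_11 rho(1)] = [-0.225 - (0.1531)(0.1531)] / [1 - (0.1531)(0.1531)]
         = -0.24843961 / 0.97656039 = -0.254403.
  Update: phi_21 = phi_11 - phi_22 phi_11 = 0.1531 - (-0.254403)(0.1531) = 0.192049.
Step k = 3:
  phi_33 = [rho(3) - phi_21 rho(2) - phi_22 rho(1)] / [1 - phi_21 rho(1) - phi_22 rho(2)]
    numerator   = 0.1727 - (0.192049)(-0.225) - (-0.254403)(0.1531) = 0.25486009
    denominator = 1 - (0.192049)(0.1531) - (-0.254403)(-0.225) = 0.91335668
  phi_33 = 0.25486009 / 0.91335668 = 0.279.
Therefore phi_{33} = 0.2790.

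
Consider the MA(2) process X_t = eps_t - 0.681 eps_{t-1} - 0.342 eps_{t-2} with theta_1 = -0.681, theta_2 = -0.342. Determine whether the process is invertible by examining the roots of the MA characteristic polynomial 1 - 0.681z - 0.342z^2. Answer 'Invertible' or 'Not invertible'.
\text{Not invertible}

The MA(q) characteristic polynomial is P(z) = 1 - 0.681z - 0.342z^2.
Invertibility requires all roots to lie outside the unit circle, i.e. |z| > 1 for every root.
Set 1 + (-0.681) z + (-0.342) z^2 = 0, i.e. a z^2 + b z + c = 0 with a = -0.342, b = -0.681, c = 1.
Discriminant D = b^2 - 4ac = (-0.681)^2 - 4*(-0.342)*1 = 0.463761 - (-1.368) = 1.831761.
D >= 0, so the roots are real: z = (-b +/- sqrt(D)) / (2a) = (0.681 +/- 1.353426) / (-0.684).
  z_1 = (0.681 + 1.353426) / (-0.684) = -2.9743,   |z_1| = 2.9743.
  z_2 = (0.681 - 1.353426) / (-0.684) = 0.9831,   |z_2| = 0.9831.
Moduli of all roots: 2.9743, 0.9831.
All moduli strictly greater than 1? No.
Verdict: Not invertible.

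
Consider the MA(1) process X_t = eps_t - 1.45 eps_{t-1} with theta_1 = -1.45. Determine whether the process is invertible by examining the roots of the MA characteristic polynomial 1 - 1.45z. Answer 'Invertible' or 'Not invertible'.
\text{Not invertible}

The MA(q) characteristic polynomial is P(z) = 1 - 1.45z.
Invertibility requires all roots to lie outside the unit circle, i.e. |z| > 1 for every root.
This is linear in z: 1 + (-1.45) z = 0  =>  z = -1/(-1.45) = 0.689655,  |z| = 0.689655.
Moduli of all roots: 0.6897.
All moduli strictly greater than 1? No.
Verdict: Not invertible.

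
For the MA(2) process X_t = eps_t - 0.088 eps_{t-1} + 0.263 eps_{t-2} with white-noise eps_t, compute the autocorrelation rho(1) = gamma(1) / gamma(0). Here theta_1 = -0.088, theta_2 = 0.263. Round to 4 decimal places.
\rho(1) = -0.1032

For an MA(q) process with theta_0 = 1, the autocovariance is
  gamma(k) = sigma^2 * sum_{i=0..q-k} theta_i * theta_{i+k},
and rho(k) = gamma(k) / gamma(0). Sigma^2 cancels.
  numerator   = (1)*(-0.088) + (-0.088)*(0.263) = -0.111144.
  denominator = (1)^2 + (-0.088)^2 + (0.263)^2 = 1.076913.
  rho(1) = -0.111144 / 1.076913 = -0.1032.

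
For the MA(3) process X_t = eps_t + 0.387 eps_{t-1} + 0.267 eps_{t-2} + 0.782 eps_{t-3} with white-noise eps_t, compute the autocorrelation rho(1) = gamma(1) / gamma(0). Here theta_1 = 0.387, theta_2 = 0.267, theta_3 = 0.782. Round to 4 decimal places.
\rho(1) = 0.3815

For an MA(q) process with theta_0 = 1, the autocovariance is
  gamma(k) = sigma^2 * sum_{i=0..q-k} theta_i * theta_{i+k},
and rho(k) = gamma(k) / gamma(0). Sigma^2 cancels.
  numerator   = (1)*(0.387) + (0.387)*(0.267) + (0.267)*(0.782) = 0.699123.
  denominator = (1)^2 + (0.387)^2 + (0.267)^2 + (0.782)^2 = 1.832582.
  rho(1) = 0.699123 / 1.832582 = 0.3815.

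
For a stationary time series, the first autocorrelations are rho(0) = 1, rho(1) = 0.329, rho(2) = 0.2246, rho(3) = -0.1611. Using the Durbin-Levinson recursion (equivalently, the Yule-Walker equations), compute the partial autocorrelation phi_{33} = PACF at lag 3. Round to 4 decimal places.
\phi_{33} = -0.3061

The PACF at lag k is phi_{kk}, the last component of the solution
to the Yule-Walker system G_k phi = r_k where
  (G_k)_{ij} = rho(|i - j|), (r_k)_i = rho(i), i,j = 1..k.
Equivalently, Durbin-Levinson gives phi_{kk} iteratively:
  phi_{11} = rho(1)
  phi_{kk} = [rho(k) - sum_{j=1..k-1} phi_{k-1,j} rho(k-j)]
            / [1 - sum_{j=1..k-1} phi_{k-1,j} rho(j)],
  phi_{k,j} = phi_{k-1,j} - phi_{kk} phi_{k-1,k-j},  j = 1..k-1.
Step k = 1:
  phi_11 = rho(1) = 0.329.
Step k = 2:
  phi_22 = [rho(2) - phi_11 rho(1)] / [1 - phi_11 rho(1)] = [0.2246 - (0.329)(0.329)] / [1 - (0.329)(0.329)]
         = 0.116359 / 0.891759 = 0.130483.
  Update: phi_21 = phi_11 - phi_22 phi_11 = 0.329 - (0.130483)(0.329) = 0.286071.
Step k = 3:
  phi_33 = [rho(3) - phi_21 rho(2) - phi_22 rho(1)] / [1 - phi_21 rho(1) - phi_22 rho(2)]
    numerator   = -0.1611 - (0.286071)(0.2246) - (0.130483)(0.329) = -0.26828036
    denominator = 1 - (0.286071)(0.329) - (0.130483)(0.2246) = 0.87657618
  phi_33 = -0.26828036 / 0.87657618 = -0.3061.
Therefore phi_{33} = -0.3061.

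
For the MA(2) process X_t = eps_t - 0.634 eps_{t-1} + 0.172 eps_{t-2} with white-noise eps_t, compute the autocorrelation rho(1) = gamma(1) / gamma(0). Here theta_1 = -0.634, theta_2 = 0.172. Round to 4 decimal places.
\rho(1) = -0.5191

For an MA(q) process with theta_0 = 1, the autocovariance is
  gamma(k) = sigma^2 * sum_{i=0..q-k} theta_i * theta_{i+k},
and rho(k) = gamma(k) / gamma(0). Sigma^2 cancels.
  numerator   = (1)*(-0.634) + (-0.634)*(0.172) = -0.743048.
  denominator = (1)^2 + (-0.634)^2 + (0.172)^2 = 1.43154.
  rho(1) = -0.743048 / 1.43154 = -0.5191.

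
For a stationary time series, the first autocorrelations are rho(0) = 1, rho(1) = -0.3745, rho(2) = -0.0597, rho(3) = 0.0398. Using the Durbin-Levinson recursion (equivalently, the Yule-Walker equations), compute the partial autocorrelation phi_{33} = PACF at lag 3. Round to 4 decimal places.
\phi_{33} = -0.0920

The PACF at lag k is phi_{kk}, the last component of the solution
to the Yule-Walker system G_k phi = r_k where
  (G_k)_{ij} = rho(|i - j|), (r_k)_i = rho(i), i,j = 1..k.
Equivalently, Durbin-Levinson gives phi_{kk} iteratively:
  phi_{11} = rho(1)
  phi_{kk} = [rho(k) - sum_{j=1..k-1} phi_{k-1,j} rho(k-j)]
            / [1 - sum_{j=1..k-1} phi_{k-1,j} rho(j)],
  phi_{k,j} = phi_{k-1,j} - phi_{kk} phi_{k-1,k-j},  j = 1..k-1.
Step k = 1:
  phi_11 = rho(1) = -0.3745.
Step k = 2:
  phi_22 = [rho(2) - phi_11 rho(1)] / [1 - phi_11 rho(1)] = [-0.0597 - (-0.3745)(-0.3745)] / [1 - (-0.3745)(-0.3745)]
         = -0.19995025 / 0.85974975 = -0.232568.
  Update: phi_21 = phi_11 - phi_22 phi_11 = -0.3745 - (-0.232568)(-0.3745) = -0.461597.
Step k = 3:
  phi_33 = [rho(3) - phi_21 rho(2) - phi_22 rho(1)] / [1 - phi_21 rho(1) - phi_22 rho(2)]
    numerator   = 0.0398 - (-0.461597)(-0.0597) - (-0.232568)(-0.3745) = -0.07485403
    denominator = 1 - (-0.461597)(-0.3745) - (-0.232568)(-0.0597) = 0.81324773
  phi_33 = -0.07485403 / 0.81324773 = -0.092.
Therefore phi_{33} = -0.0920.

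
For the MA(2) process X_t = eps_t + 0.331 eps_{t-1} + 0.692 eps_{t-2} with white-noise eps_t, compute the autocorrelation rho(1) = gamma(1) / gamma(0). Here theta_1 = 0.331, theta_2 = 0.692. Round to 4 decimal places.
\rho(1) = 0.3526

For an MA(q) process with theta_0 = 1, the autocovariance is
  gamma(k) = sigma^2 * sum_{i=0..q-k} theta_i * theta_{i+k},
and rho(k) = gamma(k) / gamma(0). Sigma^2 cancels.
  numerator   = (1)*(0.331) + (0.331)*(0.692) = 0.560052.
  denominator = (1)^2 + (0.331)^2 + (0.692)^2 = 1.588425.
  rho(1) = 0.560052 / 1.588425 = 0.3526.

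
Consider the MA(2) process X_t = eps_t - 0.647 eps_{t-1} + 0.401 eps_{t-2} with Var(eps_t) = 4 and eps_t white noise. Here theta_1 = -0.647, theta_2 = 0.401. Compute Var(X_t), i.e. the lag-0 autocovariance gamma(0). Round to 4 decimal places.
\gamma(0) = 6.3176

For an MA(q) process X_t = eps_t + sum_i theta_i eps_{t-i} with
Var(eps_t) = sigma^2, the variance is
  gamma(0) = sigma^2 * (1 + sum_i theta_i^2).
  sum_i theta_i^2 = (-0.647)^2 + (0.401)^2 = 0.418609 + 0.160801 = 0.57941.
  gamma(0) = 4 * (1 + 0.57941) = 4 * 1.57941 = 6.31764, which rounds to 6.3176.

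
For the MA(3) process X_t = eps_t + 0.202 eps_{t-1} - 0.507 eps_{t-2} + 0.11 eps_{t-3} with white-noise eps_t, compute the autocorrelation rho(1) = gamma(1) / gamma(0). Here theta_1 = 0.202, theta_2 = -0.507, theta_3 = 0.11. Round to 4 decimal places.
\rho(1) = 0.0334

For an MA(q) process with theta_0 = 1, the autocovariance is
  gamma(k) = sigma^2 * sum_{i=0..q-k} theta_i * theta_{i+k},
and rho(k) = gamma(k) / gamma(0). Sigma^2 cancels.
  numerator   = (1)*(0.202) + (0.202)*(-0.507) + (-0.507)*(0.11) = 0.043816.
  denominator = (1)^2 + (0.202)^2 + (-0.507)^2 + (0.11)^2 = 1.309953.
  rho(1) = 0.043816 / 1.309953 = 0.0334.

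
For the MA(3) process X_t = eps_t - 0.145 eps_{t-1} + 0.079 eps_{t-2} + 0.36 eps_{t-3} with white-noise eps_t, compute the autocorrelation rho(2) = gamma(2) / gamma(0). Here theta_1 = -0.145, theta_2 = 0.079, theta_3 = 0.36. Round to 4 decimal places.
\rho(2) = 0.0232

For an MA(q) process with theta_0 = 1, the autocovariance is
  gamma(k) = sigma^2 * sum_{i=0..q-k} theta_i * theta_{i+k},
and rho(k) = gamma(k) / gamma(0). Sigma^2 cancels.
  numerator   = (1)*(0.079) + (-0.145)*(0.36) = 0.0268.
  denominator = (1)^2 + (-0.145)^2 + (0.079)^2 + (0.36)^2 = 1.156866.
  rho(2) = 0.0268 / 1.156866 = 0.0232.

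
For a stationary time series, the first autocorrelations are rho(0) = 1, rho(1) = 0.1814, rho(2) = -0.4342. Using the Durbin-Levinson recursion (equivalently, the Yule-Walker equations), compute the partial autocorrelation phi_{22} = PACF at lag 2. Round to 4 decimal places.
\phi_{22} = -0.4830

The PACF at lag k is phi_{kk}, the last component of the solution
to the Yule-Walker system G_k phi = r_k where
  (G_k)_{ij} = rho(|i - j|), (r_k)_i = rho(i), i,j = 1..k.
Equivalently, Durbin-Levinson gives phi_{kk} iteratively:
  phi_{11} = rho(1)
  phi_{kk} = [rho(k) - sum_{j=1..k-1} phi_{k-1,j} rho(k-j)]
            / [1 - sum_{j=1..k-1} phi_{k-1,j} rho(j)],
  phi_{k,j} = phi_{k-1,j} - phi_{kk} phi_{k-1,k-j},  j = 1..k-1.
Step k = 1:
  phi_11 = rho(1) = 0.1814.
Step k = 2:
  phi_22 = [rho(2) - phi_11 rho(1)] / [1 - phi_11 rho(1)] = [-0.4342 - (0.1814)(0.1814)] / [1 - (0.1814)(0.1814)]
         = -0.46710596 / 0.96709404 = -0.483.
Therefore phi_{22} = -0.4830.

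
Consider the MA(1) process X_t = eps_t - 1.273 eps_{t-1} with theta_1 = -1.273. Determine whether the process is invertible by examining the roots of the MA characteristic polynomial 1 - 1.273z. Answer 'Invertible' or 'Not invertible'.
\text{Not invertible}

The MA(q) characteristic polynomial is P(z) = 1 - 1.273z.
Invertibility requires all roots to lie outside the unit circle, i.e. |z| > 1 for every root.
This is linear in z: 1 + (-1.273) z = 0  =>  z = -1/(-1.273) = 0.785546,  |z| = 0.785546.
Moduli of all roots: 0.7855.
All moduli strictly greater than 1? No.
Verdict: Not invertible.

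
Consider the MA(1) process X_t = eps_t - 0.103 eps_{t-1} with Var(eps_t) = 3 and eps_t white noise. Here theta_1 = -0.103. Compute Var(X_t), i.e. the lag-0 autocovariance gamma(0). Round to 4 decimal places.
\gamma(0) = 3.0318

For an MA(q) process X_t = eps_t + sum_i theta_i eps_{t-i} with
Var(eps_t) = sigma^2, the variance is
  gamma(0) = sigma^2 * (1 + sum_i theta_i^2).
  sum_i theta_i^2 = (-0.103)^2 = 0.010609.
  gamma(0) = 3 * (1 + 0.010609) = 3 * 1.010609 = 3.031827, which rounds to 3.0318.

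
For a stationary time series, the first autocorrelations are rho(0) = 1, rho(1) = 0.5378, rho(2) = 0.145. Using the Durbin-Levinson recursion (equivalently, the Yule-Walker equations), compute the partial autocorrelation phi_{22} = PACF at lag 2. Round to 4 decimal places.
\phi_{22} = -0.2029

The PACF at lag k is phi_{kk}, the last component of the solution
to the Yule-Walker system G_k phi = r_k where
  (G_k)_{ij} = rho(|i - j|), (r_k)_i = rho(i), i,j = 1..k.
Equivalently, Durbin-Levinson gives phi_{kk} iteratively:
  phi_{11} = rho(1)
  phi_{kk} = [rho(k) - sum_{j=1..k-1} phi_{k-1,j} rho(k-j)]
            / [1 - sum_{j=1..k-1} phi_{k-1,j} rho(j)],
  phi_{k,j} = phi_{k-1,j} - phi_{kk} phi_{k-1,k-j},  j = 1..k-1.
Step k = 1:
  phi_11 = rho(1) = 0.5378.
Step k = 2:
  phi_22 = [rho(2) - phi_11 rho(1)] / [1 - phi_11 rho(1)] = [0.145 - (0.5378)(0.5378)] / [1 - (0.5378)(0.5378)]
         = -0.14422884 / 0.71077116 = -0.2029.
Therefore phi_{22} = -0.2029.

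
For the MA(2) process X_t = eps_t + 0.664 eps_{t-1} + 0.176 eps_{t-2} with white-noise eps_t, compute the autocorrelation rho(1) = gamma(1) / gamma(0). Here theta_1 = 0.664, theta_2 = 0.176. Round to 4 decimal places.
\rho(1) = 0.5305

For an MA(q) process with theta_0 = 1, the autocovariance is
  gamma(k) = sigma^2 * sum_{i=0..q-k} theta_i * theta_{i+k},
and rho(k) = gamma(k) / gamma(0). Sigma^2 cancels.
  numerator   = (1)*(0.664) + (0.664)*(0.176) = 0.780864.
  denominator = (1)^2 + (0.664)^2 + (0.176)^2 = 1.471872.
  rho(1) = 0.780864 / 1.471872 = 0.5305.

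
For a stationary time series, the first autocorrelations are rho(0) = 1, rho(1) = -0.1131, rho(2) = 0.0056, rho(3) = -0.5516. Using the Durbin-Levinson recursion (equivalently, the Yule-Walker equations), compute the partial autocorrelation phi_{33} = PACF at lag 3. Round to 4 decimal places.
\phi_{33} = -0.5590

The PACF at lag k is phi_{kk}, the last component of the solution
to the Yule-Walker system G_k phi = r_k where
  (G_k)_{ij} = rho(|i - j|), (r_k)_i = rho(i), i,j = 1..k.
Equivalently, Durbin-Levinson gives phi_{kk} iteratively:
  phi_{11} = rho(1)
  phi_{kk} = [rho(k) - sum_{j=1..k-1} phi_{k-1,j} rho(k-j)]
            / [1 - sum_{j=1..k-1} phi_{k-1,j} rho(j)],
  phi_{k,j} = phi_{k-1,j} - phi_{kk} phi_{k-1,k-j},  j = 1..k-1.
Step k = 1:
  phi_11 = rho(1) = -0.1131.
Step k = 2:
  phi_22 = [rho(2) - phi_11 rho(1)] / [1 - phi_11 rho(1)] = [0.0056 - (-0.1131)(-0.1131)] / [1 - (-0.1131)(-0.1131)]
         = -0.00719161 / 0.98720839 = -0.007285.
  Update: phi_21 = phi_11 - phi_22 phi_11 = -0.1131 - (-0.007285)(-0.1131) = -0.113924.
Step k = 3:
  phi_33 = [rho(3) - phi_21 rho(2) - phi_22 rho(1)] / [1 - phi_21 rho(1) - phi_22 rho(2)]
    numerator   = -0.5516 - (-0.113924)(0.0056) - (-0.007285)(-0.1131) = -0.55178594
    denominator = 1 - (-0.113924)(-0.1131) - (-0.007285)(0.0056) = 0.987156
  phi_33 = -0.55178594 / 0.987156 = -0.559.
Therefore phi_{33} = -0.5590.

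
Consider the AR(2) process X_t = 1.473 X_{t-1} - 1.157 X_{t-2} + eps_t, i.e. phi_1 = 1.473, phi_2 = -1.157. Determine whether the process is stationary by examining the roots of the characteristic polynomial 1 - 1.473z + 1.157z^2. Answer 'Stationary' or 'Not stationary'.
\text{Not stationary}

The AR(p) characteristic polynomial is P(z) = 1 - 1.473z + 1.157z^2.
Stationarity requires all roots to lie outside the unit circle, i.e. |z| > 1 for every root.
Set 1 + (-1.473) z + (1.157) z^2 = 0, i.e. a z^2 + b z + c = 0 with a = 1.157, b = -1.473, c = 1.
Discriminant D = b^2 - 4ac = (-1.473)^2 - 4*(1.157)*1 = 2.169729 - (4.628) = -2.458271.
D < 0, so the roots are the complex-conjugate pair z = (-b +/- i sqrt(-D)) / (2a) = 0.6366 +/- 0.6776i.
For a conjugate pair |z|^2 = z * conj(z) = (product of roots) = c/a = 1/(1.157) = 0.864304, so |z| = sqrt(0.864304) = 0.9297 for both roots.
Moduli of all roots: 0.9297, 0.9297.
All moduli strictly greater than 1? No.
Verdict: Not stationary.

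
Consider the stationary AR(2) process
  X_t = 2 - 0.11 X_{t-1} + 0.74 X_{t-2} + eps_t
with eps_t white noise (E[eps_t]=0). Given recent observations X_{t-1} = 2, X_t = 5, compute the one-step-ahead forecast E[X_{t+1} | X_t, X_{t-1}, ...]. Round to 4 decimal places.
E[X_{t+1} \mid \mathcal F_t] = 2.9300

For an AR(p) model X_t = c + sum_i phi_i X_{t-i} + eps_t, the
one-step-ahead conditional mean is
  E[X_{t+1} | X_t, ...] = c + sum_i phi_i X_{t+1-i}.
Substitute known values:
  E[X_{t+1} | ...] = 2 + (-0.11) * (5) + (0.74) * (2)
                   = 2.9300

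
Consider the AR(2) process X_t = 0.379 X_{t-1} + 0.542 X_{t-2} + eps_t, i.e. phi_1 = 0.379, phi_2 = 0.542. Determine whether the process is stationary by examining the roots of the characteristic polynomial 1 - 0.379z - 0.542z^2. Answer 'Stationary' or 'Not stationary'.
\text{Stationary}

The AR(p) characteristic polynomial is P(z) = 1 - 0.379z - 0.542z^2.
Stationarity requires all roots to lie outside the unit circle, i.e. |z| > 1 for every root.
Set 1 + (-0.379) z + (-0.542) z^2 = 0, i.e. a z^2 + b z + c = 0 with a = -0.542, b = -0.379, c = 1.
Discriminant D = b^2 - 4ac = (-0.379)^2 - 4*(-0.542)*1 = 0.143641 - (-2.168) = 2.311641.
D >= 0, so the roots are real: z = (-b +/- sqrt(D)) / (2a) = (0.379 +/- 1.520408) / (-1.084).
  z_1 = (0.379 + 1.520408) / (-1.084) = -1.7522,   |z_1| = 1.7522.
  z_2 = (0.379 - 1.520408) / (-1.084) = 1.053,   |z_2| = 1.053.
Moduli of all roots: 1.7522, 1.0530.
All moduli strictly greater than 1? Yes.
Verdict: Stationary.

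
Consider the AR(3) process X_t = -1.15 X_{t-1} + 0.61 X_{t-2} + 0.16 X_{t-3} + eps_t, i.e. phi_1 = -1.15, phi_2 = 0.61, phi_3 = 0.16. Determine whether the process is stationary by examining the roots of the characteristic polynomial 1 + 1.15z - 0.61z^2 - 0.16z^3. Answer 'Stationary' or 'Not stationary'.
\text{Not stationary}

The AR(p) characteristic polynomial is P(z) = 1 + 1.15z - 0.61z^2 - 0.16z^3.
Stationarity requires all roots to lie outside the unit circle, i.e. |z| > 1 for every root.
Degree 3: look for a simple real root z0 first, then factor out (1 - z/z0) and solve the remaining quadratic.
Testing z0 = -5: P(-5) = 1 + (1.15)(-5) + (-0.61)(-5)^2 + (-0.16)(-5)^3
  = 1 + (-5.75) + (-15.25) + (20) = 0.  So z_0 = -5 is a root, |z_0| = 5.
Divide out the factor (1 + 0.2 z) = (1 - z/z0) (since 1/z0 = -0.2):
  P(z) = (1 + 0.2 z)(1 + (0.95) z + (-0.8) z^2)
  [check: z-coef 0.95 - (-0.2) = 1.15; z^2-coef -0.8 - (-0.2)(0.95) = -0.61; z^3-coef -(-0.2)(-0.8) = -0.16.]
Remaining roots from the quadratic factor 1 + (0.95) z + (-0.8) z^2:
  Set 1 + (0.95) z + (-0.8) z^2 = 0, i.e. a z^2 + b z + c = 0 with a = -0.8, b = 0.95, c = 1.
  Discriminant D = b^2 - 4ac = (0.95)^2 - 4*(-0.8)*1 = 0.9025 - (-3.2) = 4.1025.
  D >= 0, so the roots are real: z = (-b +/- sqrt(D)) / (2a) = (-0.95 +/- 2.025463) / (-1.6).
    z_1 = (-0.95 + 2.025463) / (-1.6) = -0.6722,   |z_1| = 0.6722.
    z_2 = (-0.95 - 2.025463) / (-1.6) = 1.8597,   |z_2| = 1.8597.
Moduli of all roots: 5.0000, 0.6722, 1.8597.
All moduli strictly greater than 1? No.
Verdict: Not stationary.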